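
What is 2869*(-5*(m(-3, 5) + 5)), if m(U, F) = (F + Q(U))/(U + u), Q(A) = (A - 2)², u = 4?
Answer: -502075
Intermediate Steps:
Q(A) = (-2 + A)²
m(U, F) = (F + (-2 + U)²)/(4 + U) (m(U, F) = (F + (-2 + U)²)/(U + 4) = (F + (-2 + U)²)/(4 + U))
2869*(-5*(m(-3, 5) + 5)) = 2869*(-5*((5 + (-2 - 3)²)/(4 - 3) + 5)) = 2869*(-5*((5 + (-5)²)/1 + 5)) = 2869*(-5*(1*(5 + 25) + 5)) = 2869*(-5*(1*30 + 5)) = 2869*(-5*(30 + 5)) = 2869*(-5*35) = 2869*(-175) = -502075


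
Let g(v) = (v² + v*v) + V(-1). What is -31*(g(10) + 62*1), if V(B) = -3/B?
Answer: -8215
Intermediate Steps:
g(v) = 3 + 2*v² (g(v) = (v² + v*v) - 3/(-1) = (v² + v²) - 3*(-1) = 2*v² + 3 = 3 + 2*v²)
-31*(g(10) + 62*1) = -31*((3 + 2*10²) + 62*1) = -31*((3 + 2*100) + 62) = -31*((3 + 200) + 62) = -31*(203 + 62) = -31*265 = -8215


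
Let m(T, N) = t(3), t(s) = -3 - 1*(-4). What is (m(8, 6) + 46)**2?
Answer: 2209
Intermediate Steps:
t(s) = 1 (t(s) = -3 + 4 = 1)
m(T, N) = 1
(m(8, 6) + 46)**2 = (1 + 46)**2 = 47**2 = 2209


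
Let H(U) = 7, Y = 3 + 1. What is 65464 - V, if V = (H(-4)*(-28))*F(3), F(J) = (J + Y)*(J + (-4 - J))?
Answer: 59976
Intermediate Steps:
Y = 4
F(J) = -16 - 4*J (F(J) = (J + 4)*(J + (-4 - J)) = (4 + J)*(-4) = -16 - 4*J)
V = 5488 (V = (7*(-28))*(-16 - 4*3) = -196*(-16 - 12) = -196*(-28) = 5488)
65464 - V = 65464 - 1*5488 = 65464 - 5488 = 59976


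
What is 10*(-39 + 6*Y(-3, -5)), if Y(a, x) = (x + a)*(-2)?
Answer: 570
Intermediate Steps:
Y(a, x) = -2*a - 2*x (Y(a, x) = (a + x)*(-2) = -2*a - 2*x)
10*(-39 + 6*Y(-3, -5)) = 10*(-39 + 6*(-2*(-3) - 2*(-5))) = 10*(-39 + 6*(6 + 10)) = 10*(-39 + 6*16) = 10*(-39 + 96) = 10*57 = 570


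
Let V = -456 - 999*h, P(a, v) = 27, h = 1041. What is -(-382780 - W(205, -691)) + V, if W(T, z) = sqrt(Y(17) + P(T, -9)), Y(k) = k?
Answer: -657635 + 2*sqrt(11) ≈ -6.5763e+5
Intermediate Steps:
V = -1040415 (V = -456 - 999*1041 = -456 - 1039959 = -1040415)
W(T, z) = 2*sqrt(11) (W(T, z) = sqrt(17 + 27) = sqrt(44) = 2*sqrt(11))
-(-382780 - W(205, -691)) + V = -(-382780 - 2*sqrt(11)) - 1040415 = (382780 + 2*sqrt(11)) - 1040415 = -657635 + 2*sqrt(11)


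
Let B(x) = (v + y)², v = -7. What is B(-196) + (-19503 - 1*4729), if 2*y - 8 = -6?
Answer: -24196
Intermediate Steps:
y = 1 (y = 4 + (½)*(-6) = 4 - 3 = 1)
B(x) = 36 (B(x) = (-7 + 1)² = (-6)² = 36)
B(-196) + (-19503 - 1*4729) = 36 + (-19503 - 1*4729) = 36 + (-19503 - 4729) = 36 - 24232 = -24196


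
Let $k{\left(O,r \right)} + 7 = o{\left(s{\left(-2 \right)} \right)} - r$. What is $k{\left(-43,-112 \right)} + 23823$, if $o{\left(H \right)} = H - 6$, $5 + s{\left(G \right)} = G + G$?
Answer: $23913$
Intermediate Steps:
$s{\left(G \right)} = -5 + 2 G$ ($s{\left(G \right)} = -5 + \left(G + G\right) = -5 + 2 G$)
$o{\left(H \right)} = -6 + H$
$k{\left(O,r \right)} = -22 - r$ ($k{\left(O,r \right)} = -7 - \left(15 + r\right) = -22 - r$)
$k{\left(-43,-112 \right)} + 23823 = \left(-22 - -112\right) + 23823 = \left(-22 + 112\right) + 23823 = 90 + 23823 = 23913$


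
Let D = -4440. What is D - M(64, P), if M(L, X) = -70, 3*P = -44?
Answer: -4370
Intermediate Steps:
P = -44/3 (P = (⅓)*(-44) = -44/3 ≈ -14.667)
D - M(64, P) = -4440 - 1*(-70) = -4440 + 70 = -4370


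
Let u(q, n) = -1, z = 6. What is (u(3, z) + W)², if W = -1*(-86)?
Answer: 7225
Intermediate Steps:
W = 86
(u(3, z) + W)² = (-1 + 86)² = 85² = 7225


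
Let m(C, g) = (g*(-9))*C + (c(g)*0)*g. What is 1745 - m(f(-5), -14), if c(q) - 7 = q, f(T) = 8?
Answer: 737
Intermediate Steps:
c(q) = 7 + q
m(C, g) = -9*C*g (m(C, g) = (g*(-9))*C + ((7 + g)*0)*g = (-9*g)*C + 0*g = -9*C*g + 0 = -9*C*g)
1745 - m(f(-5), -14) = 1745 - (-9)*8*(-14) = 1745 - 1*1008 = 1745 - 1008 = 737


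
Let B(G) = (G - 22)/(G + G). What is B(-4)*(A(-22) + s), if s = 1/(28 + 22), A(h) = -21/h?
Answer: 871/275 ≈ 3.1673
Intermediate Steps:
s = 1/50 ≈ 0.020000
B(G) = (-22 + G)/(2*G) (B(G) = (-22 + G)/((2*G)) = (-22 + G)*(1/(2*G)) = (-22 + G)/(2*G))
B(-4)*(A(-22) + s) = ((1/2)*(-22 - 4)/(-4))*(-21/(-22) + 1/50) = ((1/2)*(-1/4)*(-26))*(-21*(-1/22) + 1/50) = 13*(21/22 + 1/50)/4 = (13/4)*(268/275) = 871/275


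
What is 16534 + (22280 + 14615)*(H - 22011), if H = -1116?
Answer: -853254131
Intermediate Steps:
16534 + (22280 + 14615)*(H - 22011) = 16534 + (22280 + 14615)*(-1116 - 22011) = 16534 + 36895*(-23127) = 16534 - 853270665 = -853254131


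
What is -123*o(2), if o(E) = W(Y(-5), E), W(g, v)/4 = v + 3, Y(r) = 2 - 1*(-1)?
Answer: -2460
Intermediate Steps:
Y(r) = 3 (Y(r) = 2 + 1 = 3)
W(g, v) = 12 + 4*v (W(g, v) = 4*(v + 3) = 4*(3 + v) = 12 + 4*v)
o(E) = 12 + 4*E
-123*o(2) = -123*(12 + 4*2) = -123*(12 + 8) = -123*20 = -2460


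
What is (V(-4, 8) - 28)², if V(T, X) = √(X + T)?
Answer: 676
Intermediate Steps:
V(T, X) = √(T + X)
(V(-4, 8) - 28)² = (√(-4 + 8) - 28)² = (√4 - 28)² = (2 - 28)² = (-26)² = 676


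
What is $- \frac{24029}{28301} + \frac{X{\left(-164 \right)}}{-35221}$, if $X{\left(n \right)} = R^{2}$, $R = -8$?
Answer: $- \frac{848136673}{996789521} \approx -0.85087$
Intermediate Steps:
$X{\left(n \right)} = 64$ ($X{\left(n \right)} = \left(-8\right)^{2} = 64$)
$- \frac{24029}{28301} + \frac{X{\left(-164 \right)}}{-35221} = - \frac{24029}{28301} + \frac{64}{-35221} = \left(-24029\right) \frac{1}{28301} + 64 \left(- \frac{1}{35221}\right) = - \frac{24029}{28301} - \frac{64}{35221} = - \frac{848136673}{996789521}$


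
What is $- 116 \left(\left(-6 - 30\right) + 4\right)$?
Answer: $3712$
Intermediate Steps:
$- 116 \left(\left(-6 - 30\right) + 4\right) = - 116 \left(-36 + 4\right) = \left(-116\right) \left(-32\right) = 3712$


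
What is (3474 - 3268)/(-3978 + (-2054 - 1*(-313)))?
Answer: -206/5719 ≈ -0.036020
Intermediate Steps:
(3474 - 3268)/(-3978 + (-2054 - 1*(-313))) = 206/(-3978 + (-2054 + 313)) = 206/(-3978 - 1741) = 206/(-5719) = 206*(-1/5719) = -206/5719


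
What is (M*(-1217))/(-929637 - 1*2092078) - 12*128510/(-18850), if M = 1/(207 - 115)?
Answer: 8574119188681/104805163060 ≈ 81.810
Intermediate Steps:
M = 1/92 ≈ 0.010870
(M*(-1217))/(-929637 - 1*2092078) - 12*128510/(-18850) = ((1/92)*(-1217))/(-929637 - 1*2092078) - 12*128510/(-18850) = -1217/(92*(-929637 - 2092078)) - 1542120*(-1/18850) = -1217/92/(-3021715) + 154212/1885 = -1217/92*(-1/3021715) + 154212/1885 = 1217/277997780 + 154212/1885 = 8574119188681/104805163060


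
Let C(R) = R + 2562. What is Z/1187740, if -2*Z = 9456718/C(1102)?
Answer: -4728359/4351879360 ≈ -0.0010865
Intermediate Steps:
C(R) = 2562 + R
Z = -4728359/3664 (Z = -4728359/(2562 + 1102) = -4728359/3664 ≈ -1290.5)
Z/1187740 = -4728359/3664/1187740 = -4728359/3664*1/1187740 = -4728359/4351879360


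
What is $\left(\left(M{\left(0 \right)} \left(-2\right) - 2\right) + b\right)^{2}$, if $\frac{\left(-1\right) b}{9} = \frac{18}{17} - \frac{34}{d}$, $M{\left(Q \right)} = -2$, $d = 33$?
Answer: $\frac{106276}{34969} \approx 3.0392$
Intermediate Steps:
$b = - \frac{48}{187}$ ($b = - 9 \left(\frac{18}{17} - \frac{34}{33}\right) = \left(-9\right) \frac{16}{561} = - \frac{48}{187} \approx -0.25668$)
$\left(\left(M{\left(0 \right)} \left(-2\right) - 2\right) + b\right)^{2} = \left(\left(\left(-2\right) \left(-2\right) - 2\right) - \frac{48}{187}\right)^{2} = \left(\left(4 - 2\right) - \frac{48}{187}\right)^{2} = \left(2 - \frac{48}{187}\right)^{2} = \left(\frac{326}{187}\right)^{2} = \frac{106276}{34969}$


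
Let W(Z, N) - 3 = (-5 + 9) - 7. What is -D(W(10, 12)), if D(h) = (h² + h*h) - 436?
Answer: 436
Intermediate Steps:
W(Z, N) = 0 (W(Z, N) = 3 + ((-5 + 9) - 7) = 3 + (4 - 7) = 3 - 3 = 0)
D(h) = -436 + 2*h² (D(h) = (h² + h²) - 436 = 2*h² - 436 = -436 + 2*h²)
-D(W(10, 12)) = -(-436 + 2*0²) = -(-436 + 2*0) = -(-436 + 0) = -1*(-436) = 436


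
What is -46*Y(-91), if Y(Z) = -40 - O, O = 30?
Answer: 3220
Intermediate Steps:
Y(Z) = -70 (Y(Z) = -40 - 1*30 = -40 - 30 = -70)
-46*Y(-91) = -46*(-70) = 3220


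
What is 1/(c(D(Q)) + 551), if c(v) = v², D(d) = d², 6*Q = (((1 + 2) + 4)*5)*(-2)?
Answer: 81/1545256 ≈ 5.2419e-5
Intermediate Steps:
Q = -35/3 (Q = ((((1 + 2) + 4)*5)*(-2))/6 = (((3 + 4)*5)*(-2))/6 = ((7*5)*(-2))/6 = (35*(-2))/6 = (⅙)*(-70) = -35/3 ≈ -11.667)
1/(c(D(Q)) + 551) = 1/(((-35/3)²)² + 551) = 1/((1225/9)² + 551) = 1/(1500625/81 + 551) = 1/(1545256/81) = 81/1545256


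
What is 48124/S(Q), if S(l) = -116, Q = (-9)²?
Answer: -12031/29 ≈ -414.86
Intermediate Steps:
Q = 81
48124/S(Q) = 48124/(-116) = 48124*(-1/116) = -12031/29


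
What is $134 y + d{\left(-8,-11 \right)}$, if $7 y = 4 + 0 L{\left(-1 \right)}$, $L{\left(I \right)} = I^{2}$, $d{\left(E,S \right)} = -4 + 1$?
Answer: $\frac{515}{7} \approx 73.571$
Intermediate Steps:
$d{\left(E,S \right)} = -3$
$y = \frac{4}{7}$ ($y = \frac{4 + 0 \left(-1\right)^{2}}{7} = \frac{4 + 0 \cdot 1}{7} = \frac{4 + 0}{7} = \frac{1}{7} \cdot 4 = \frac{4}{7} \approx 0.57143$)
$134 y + d{\left(-8,-11 \right)} = 134 \cdot \frac{4}{7} - 3 = \frac{536}{7} - 3 = \frac{515}{7}$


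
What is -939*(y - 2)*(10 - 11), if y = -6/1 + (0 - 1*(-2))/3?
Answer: -6886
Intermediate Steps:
y = -16/3 (y = -6*1 + (0 + 2)*(⅓) = -6 + 2*(⅓) = -6 + ⅔ = -16/3 ≈ -5.3333)
-939*(y - 2)*(10 - 11) = -939*(-16/3 - 2)*(10 - 11) = -(-6886)*(-1) = -939*22/3 = -6886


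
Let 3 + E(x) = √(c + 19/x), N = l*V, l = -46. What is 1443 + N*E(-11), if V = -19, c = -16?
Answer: -1179 + 874*I*√2145/11 ≈ -1179.0 + 3679.9*I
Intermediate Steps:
N = 874 (N = -46*(-19) = 874)
E(x) = -3 + √(-16 + 19/x)
1443 + N*E(-11) = 1443 + 874*(-3 + √(-16 + 19/(-11))) = 1443 + 874*(-3 + √(-16 + 19*(-1/11))) = 1443 + 874*(-3 + √(-16 - 19/11)) = 1443 + 874*(-3 + √(-195/11)) = 1443 + 874*(-3 + I*√2145/11) = 1443 + (-2622 + 874*I*√2145/11) = -1179 + 874*I*√2145/11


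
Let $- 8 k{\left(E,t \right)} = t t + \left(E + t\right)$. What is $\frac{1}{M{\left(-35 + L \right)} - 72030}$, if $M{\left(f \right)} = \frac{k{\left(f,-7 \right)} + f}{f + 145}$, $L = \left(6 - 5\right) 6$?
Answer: $- \frac{928}{66844085} \approx -1.3883 \cdot 10^{-5}$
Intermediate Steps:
$L = 6$ ($L = 1 \cdot 6 = 6$)
$k{\left(E,t \right)} = - \frac{E}{8} - \frac{t}{8} - \frac{t^{2}}{8}$ ($k{\left(E,t \right)} = - \frac{t t + \left(E + t\right)}{8} = - \frac{t^{2} + \left(E + t\right)}{8} = - \frac{E + t + t^{2}}{8} = - \frac{E}{8} - \frac{t}{8} - \frac{t^{2}}{8}$)
$M{\left(f \right)} = \frac{- \frac{21}{4} + \frac{7 f}{8}}{145 + f}$ ($M{\left(f \right)} = \frac{\left(- \frac{f}{8} - - \frac{7}{8} - \frac{\left(-7\right)^{2}}{8}\right) + f}{f + 145} = \frac{\left(- \frac{f}{8} + \frac{7}{8} - \frac{49}{8}\right) + f}{145 + f} = \frac{\left(- \frac{21}{4} - \frac{f}{8}\right) + f}{145 + f} = \frac{- \frac{21}{4} + \frac{7 f}{8}}{145 + f}$)
$\frac{1}{M{\left(-35 + L \right)} - 72030} = \frac{1}{\frac{7 \left(-6 + \left(-35 + 6\right)\right)}{8 \left(145 + \left(-35 + 6\right)\right)} - 72030} = \frac{1}{\frac{7 \left(-6 - 29\right)}{8 \left(145 - 29\right)} - 72030} = \frac{1}{\frac{7}{8} \cdot \frac{1}{116} \left(-35\right) - 72030} = \frac{1}{- \frac{245}{928} - 72030} = \frac{1}{- \frac{66844085}{928}} = - \frac{928}{66844085}$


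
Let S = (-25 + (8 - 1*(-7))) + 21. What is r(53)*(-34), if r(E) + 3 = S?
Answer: -272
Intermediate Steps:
S = 11 (S = (-25 + (8 + 7)) + 21 = (-25 + 15) + 21 = -10 + 21 = 11)
r(E) = 8 (r(E) = -3 + 11 = 8)
r(53)*(-34) = 8*(-34) = -272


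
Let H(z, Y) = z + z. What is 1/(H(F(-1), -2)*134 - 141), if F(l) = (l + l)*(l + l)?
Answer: 1/931 ≈ 0.0010741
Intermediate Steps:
F(l) = 4*l**2 (F(l) = (2*l)*(2*l) = 4*l**2)
H(z, Y) = 2*z
1/(H(F(-1), -2)*134 - 141) = 1/((2*(4*(-1)**2))*134 - 141) = 1/((2*(4*1))*134 - 141) = 1/((2*4)*134 - 141) = 1/(8*134 - 141) = 1/(1072 - 141) = 1/931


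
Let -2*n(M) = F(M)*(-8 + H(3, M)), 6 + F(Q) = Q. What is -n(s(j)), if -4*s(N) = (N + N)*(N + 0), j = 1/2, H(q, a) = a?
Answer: 3185/128 ≈ 24.883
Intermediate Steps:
F(Q) = -6 + Q
j = ½ ≈ 0.50000
s(N) = -N²/2 (s(N) = -(N + N)*(N + 0)/4 = -2*N*N/4 = -N²/2)
n(M) = -(-8 + M)*(-6 + M)/2 (n(M) = -(-6 + M)*(-8 + M)/2 = -(-8 + M)*(-6 + M)/2)
-n(s(j)) = -(-1)*(-8 - (½)²/2)*(-6 - (½)²/2)/2 = -(-1)*(-8 - ½*¼)*(-6 - ½*¼)/2 = -(-1)*(-8 - ⅛)*(-6 - ⅛)/2 = -(-1)*(-65)*(-49)/(2*8*8) = -1*(-3185/128) = 3185/128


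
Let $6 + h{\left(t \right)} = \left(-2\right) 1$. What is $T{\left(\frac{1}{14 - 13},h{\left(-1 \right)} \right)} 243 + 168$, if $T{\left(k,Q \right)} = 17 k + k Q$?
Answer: $2355$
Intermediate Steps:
$h{\left(t \right)} = -8$ ($h{\left(t \right)} = -6 - 2 = -8$)
$T{\left(k,Q \right)} = 17 k + Q k$
$T{\left(\frac{1}{14 - 13},h{\left(-1 \right)} \right)} 243 + 168 = \frac{17 - 8}{14 - 13} \cdot 243 + 168 = 1^{-1} \cdot 9 \cdot 243 + 168 = 1 \cdot 9 \cdot 243 + 168 = 9 \cdot 243 + 168 = 2187 + 168 = 2355$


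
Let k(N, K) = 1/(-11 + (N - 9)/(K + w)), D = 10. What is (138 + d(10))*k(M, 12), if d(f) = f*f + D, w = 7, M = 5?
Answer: -4712/213 ≈ -22.122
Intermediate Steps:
d(f) = 10 + f**2 (d(f) = f*f + 10 = f**2 + 10 = 10 + f**2)
k(N, K) = 1/(-11 + (-9 + N)/(7 + K)) (k(N, K) = 1/(-11 + (N - 9)/(K + 7)) = 1/(-11 + (-9 + N)/(7 + K)))
(138 + d(10))*k(M, 12) = (138 + (10 + 10**2))*((-7 - 1*12)/(86 - 1*5 + 11*12)) = (138 + (10 + 100))*((-7 - 12)/(86 - 5 + 132)) = (138 + 110)*(-19/213) = 248*((1/213)*(-19)) = 248*(-19/213) = -4712/213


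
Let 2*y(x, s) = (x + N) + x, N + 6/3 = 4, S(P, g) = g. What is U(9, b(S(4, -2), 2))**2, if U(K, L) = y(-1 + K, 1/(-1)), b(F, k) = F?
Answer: 81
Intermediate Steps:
N = 2 (N = -2 + 4 = 2)
y(x, s) = 1 + x (y(x, s) = ((x + 2) + x)/2 = ((2 + x) + x)/2 = (2 + 2*x)/2 = 1 + x)
U(K, L) = K (U(K, L) = 1 + (-1 + K) = K)
U(9, b(S(4, -2), 2))**2 = 9**2 = 81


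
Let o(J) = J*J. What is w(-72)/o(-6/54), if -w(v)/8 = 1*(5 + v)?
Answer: 43416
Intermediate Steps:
o(J) = J²
w(v) = -40 - 8*v (w(v) = -8*(5 + v) = -40 - 8*v)
w(-72)/o(-6/54) = (-40 - 8*(-72))/((-6/54)²) = (-40 + 576)/((-6*1/54)²) = 536/((-⅑)²) = 536/(1/81) = 536*81 = 43416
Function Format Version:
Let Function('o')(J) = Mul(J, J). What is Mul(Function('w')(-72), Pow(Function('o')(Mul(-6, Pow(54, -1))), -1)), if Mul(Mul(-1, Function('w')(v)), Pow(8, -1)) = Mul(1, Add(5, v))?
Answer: 43416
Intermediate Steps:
Function('o')(J) = Pow(J, 2)
Function('w')(v) = Add(-40, Mul(-8, v)) (Function('w')(v) = Mul(-8, Mul(1, Add(5, v))) = Mul(-8, Add(5, v)) = Add(-40, Mul(-8, v)))
Mul(Function('w')(-72), Pow(Function('o')(Mul(-6, Pow(54, -1))), -1)) = Mul(Add(-40, Mul(-8, -72)), Pow(Pow(Mul(-6, Pow(54, -1)), 2), -1)) = Mul(Add(-40, 576), Pow(Pow(Mul(-6, Rational(1, 54)), 2), -1)) = Mul(536, Pow(Pow(Rational(-1, 9), 2), -1)) = Mul(536, Pow(Rational(1, 81), -1)) = Mul(536, 81) = 43416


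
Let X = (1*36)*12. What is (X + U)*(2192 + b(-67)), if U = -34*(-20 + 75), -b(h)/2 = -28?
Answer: -3232624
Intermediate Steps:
b(h) = 56 (b(h) = -2*(-28) = 56)
X = 432 (X = 36*12 = 432)
U = -1870 (U = -34*55 = -1870)
(X + U)*(2192 + b(-67)) = (432 - 1870)*(2192 + 56) = -1438*2248 = -3232624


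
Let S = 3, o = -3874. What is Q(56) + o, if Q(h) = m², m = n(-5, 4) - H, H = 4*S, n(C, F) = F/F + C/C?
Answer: -3774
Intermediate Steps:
n(C, F) = 2 (n(C, F) = 1 + 1 = 2)
H = 12 (H = 4*3 = 12)
m = -10 (m = 2 - 1*12 = 2 - 12 = -10)
Q(h) = 100 (Q(h) = (-10)² = 100)
Q(56) + o = 100 - 3874 = -3774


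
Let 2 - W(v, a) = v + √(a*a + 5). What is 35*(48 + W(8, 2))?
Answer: 1365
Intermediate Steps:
W(v, a) = 2 - v - √(5 + a²) (W(v, a) = 2 - (v + √(a*a + 5)) = 2 - (v + √(a² + 5)) = 2 - (v + √(5 + a²)) = 2 + (-v - √(5 + a²)) = 2 - v - √(5 + a²))
35*(48 + W(8, 2)) = 35*(48 + (2 - 1*8 - √(5 + 2²))) = 35*(48 + (2 - 8 - √(5 + 4))) = 35*(48 + (2 - 8 - √9)) = 35*(48 + (2 - 8 - 1*3)) = 35*(48 + (2 - 8 - 3)) = 35*(48 - 9) = 35*39 = 1365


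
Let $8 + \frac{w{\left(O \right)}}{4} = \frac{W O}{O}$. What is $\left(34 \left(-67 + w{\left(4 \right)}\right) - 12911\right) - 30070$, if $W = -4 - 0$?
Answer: $-46891$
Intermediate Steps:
$W = -4$ ($W = -4 + 0 = -4$)
$w{\left(O \right)} = -48$ ($w{\left(O \right)} = -32 + 4 \frac{\left(-4\right) O}{O} = -32 + 4 \left(-4\right) = -32 - 16 = -48$)
$\left(34 \left(-67 + w{\left(4 \right)}\right) - 12911\right) - 30070 = \left(34 \left(-67 - 48\right) - 12911\right) - 30070 = \left(34 \left(-115\right) - 12911\right) - 30070 = \left(-3910 - 12911\right) - 30070 = -16821 - 30070 = -46891$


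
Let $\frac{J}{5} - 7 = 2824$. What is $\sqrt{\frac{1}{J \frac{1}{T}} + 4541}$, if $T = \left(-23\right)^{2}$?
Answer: $\frac{4 \sqrt{56866282845}}{14155} \approx 67.387$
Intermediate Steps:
$J = 14155$ ($J = 35 + 5 \cdot 2824 = 35 + 14120 = 14155$)
$T = 529$
$\sqrt{\frac{1}{J \frac{1}{T}} + 4541} = \sqrt{\frac{1}{14155 \cdot \frac{1}{529}} + 4541} = \sqrt{\frac{1}{\frac{14155}{529}} + 4541} = \sqrt{\frac{529}{14155} + 4541} = \sqrt{\frac{64278384}{14155}} = \frac{4 \sqrt{56866282845}}{14155}$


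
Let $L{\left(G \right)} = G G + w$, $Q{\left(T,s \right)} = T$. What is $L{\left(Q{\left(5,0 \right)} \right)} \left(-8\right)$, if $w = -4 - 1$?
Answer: $-160$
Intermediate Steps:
$w = -5$ ($w = -4 - 1 = -5$)
$L{\left(G \right)} = -5 + G^{2}$ ($L{\left(G \right)} = G G - 5 = G^{2} - 5 = -5 + G^{2}$)
$L{\left(Q{\left(5,0 \right)} \right)} \left(-8\right) = \left(-5 + 5^{2}\right) \left(-8\right) = \left(-5 + 25\right) \left(-8\right) = 20 \left(-8\right) = -160$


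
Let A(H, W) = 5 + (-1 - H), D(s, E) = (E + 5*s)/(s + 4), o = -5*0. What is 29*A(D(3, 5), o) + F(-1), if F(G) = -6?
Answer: 190/7 ≈ 27.143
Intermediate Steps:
o = 0
D(s, E) = (E + 5*s)/(4 + s)
A(H, W) = 4 - H
29*A(D(3, 5), o) + F(-1) = 29*(4 - (5 + 5*3)/(4 + 3)) - 6 = 29*(4 - (5 + 15)/7) - 6 = 29*(4 - 20/7) - 6 = 29*(8/7) - 6 = 232/7 - 6 = 190/7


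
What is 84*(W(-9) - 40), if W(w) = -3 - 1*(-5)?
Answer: -3192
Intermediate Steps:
W(w) = 2 (W(w) = -3 + 5 = 2)
84*(W(-9) - 40) = 84*(2 - 40) = 84*(-38) = -3192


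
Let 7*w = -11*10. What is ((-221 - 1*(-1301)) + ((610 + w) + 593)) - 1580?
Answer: 4811/7 ≈ 687.29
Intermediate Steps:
w = -110/7 (w = (-11*10)/7 = (⅐)*(-110) = -110/7 ≈ -15.714)
((-221 - 1*(-1301)) + ((610 + w) + 593)) - 1580 = ((-221 - 1*(-1301)) + ((610 - 110/7) + 593)) - 1580 = ((-221 + 1301) + (4160/7 + 593)) - 1580 = (1080 + 8311/7) - 1580 = 15871/7 - 1580 = 4811/7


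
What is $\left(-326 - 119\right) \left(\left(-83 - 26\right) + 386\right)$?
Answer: $-123265$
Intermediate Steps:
$\left(-326 - 119\right) \left(\left(-83 - 26\right) + 386\right) = - 445 \left(-109 + 386\right) = \left(-445\right) 277 = -123265$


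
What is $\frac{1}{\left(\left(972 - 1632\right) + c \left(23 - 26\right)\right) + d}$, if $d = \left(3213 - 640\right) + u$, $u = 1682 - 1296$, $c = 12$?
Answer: $\frac{1}{2263} \approx 0.00044189$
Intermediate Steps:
$u = 386$
$d = 2959$ ($d = \left(3213 - 640\right) + 386 = 2573 + 386 = 2959$)
$\frac{1}{\left(\left(972 - 1632\right) + c \left(23 - 26\right)\right) + d} = \frac{1}{\left(\left(972 - 1632\right) + 12 \left(23 - 26\right)\right) + 2959} = \frac{1}{\left(-660 + 12 \left(-3\right)\right) + 2959} = \frac{1}{\left(-660 - 36\right) + 2959} = \frac{1}{-696 + 2959} = \frac{1}{2263}$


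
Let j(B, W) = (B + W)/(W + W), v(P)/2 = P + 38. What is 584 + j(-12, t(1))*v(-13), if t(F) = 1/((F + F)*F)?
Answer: 9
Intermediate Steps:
v(P) = 76 + 2*P (v(P) = 2*(P + 38) = 2*(38 + P) = 76 + 2*P)
t(F) = 1/(2*F²) (t(F) = 1/(((2*F))*F) = (1/(2*F))/F = 1/(2*F²))
j(B, W) = (B + W)/(2*W) (j(B, W) = (B + W)/((2*W)) = (B + W)*(1/(2*W)) = (B + W)/(2*W))
584 + j(-12, t(1))*v(-13) = 584 + ((-12 + (½)/1²)/(2*(((½)/1²))))*(76 + 2*(-13)) = 584 + ((-12 + (½)*1)/(2*(((½)*1))))*(76 - 26) = 584 + ((-12 + ½)/(2*(½)))*50 = 584 + ((½)*2*(-23/2))*50 = 584 - 23/2*50 = 584 - 575 = 9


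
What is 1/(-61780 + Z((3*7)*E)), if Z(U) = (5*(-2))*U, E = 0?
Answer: -1/61780 ≈ -1.6186e-5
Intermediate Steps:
Z(U) = -10*U
1/(-61780 + Z((3*7)*E)) = 1/(-61780 - 10*3*7*0) = 1/(-61780 - 210*0) = 1/(-61780 - 10*0) = 1/(-61780 + 0) = 1/(-61780) = -1/61780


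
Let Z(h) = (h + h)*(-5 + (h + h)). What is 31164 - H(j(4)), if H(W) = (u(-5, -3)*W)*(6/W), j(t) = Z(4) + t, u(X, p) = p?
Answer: 31182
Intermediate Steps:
Z(h) = 2*h*(-5 + 2*h) (Z(h) = (2*h)*(-5 + 2*h) = 2*h*(-5 + 2*h))
j(t) = 24 + t (j(t) = 2*4*(-5 + 2*4) + t = 2*4*(-5 + 8) + t = 2*4*3 + t = 24 + t)
H(W) = -18 (H(W) = (-3*W)*(6/W) = -18)
31164 - H(j(4)) = 31164 - 1*(-18) = 31164 + 18 = 31182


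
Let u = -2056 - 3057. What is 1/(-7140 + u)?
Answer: -1/12253 ≈ -8.1613e-5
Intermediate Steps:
u = -5113
1/(-7140 + u) = 1/(-7140 - 5113) = 1/(-12253) = -1/12253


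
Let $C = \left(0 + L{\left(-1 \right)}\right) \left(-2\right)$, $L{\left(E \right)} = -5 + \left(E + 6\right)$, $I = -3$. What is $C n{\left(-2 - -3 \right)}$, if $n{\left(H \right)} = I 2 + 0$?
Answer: $0$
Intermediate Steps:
$L{\left(E \right)} = 1 + E$ ($L{\left(E \right)} = -5 + \left(6 + E\right) = 1 + E$)
$n{\left(H \right)} = -6$ ($n{\left(H \right)} = \left(-3\right) 2 + 0 = -6 + 0 = -6$)
$C = 0$ ($C = \left(0 + \left(1 - 1\right)\right) \left(-2\right) = \left(0 + 0\right) \left(-2\right) = 0 \left(-2\right) = 0$)
$C n{\left(-2 - -3 \right)} = 0 \left(-6\right) = 0$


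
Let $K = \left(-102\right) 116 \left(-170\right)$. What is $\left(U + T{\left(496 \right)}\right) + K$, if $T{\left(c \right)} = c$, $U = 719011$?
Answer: $2730947$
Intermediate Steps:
$K = 2011440$ ($K = \left(-11832\right) \left(-170\right) = 2011440$)
$\left(U + T{\left(496 \right)}\right) + K = \left(719011 + 496\right) + 2011440 = 719507 + 2011440 = 2730947$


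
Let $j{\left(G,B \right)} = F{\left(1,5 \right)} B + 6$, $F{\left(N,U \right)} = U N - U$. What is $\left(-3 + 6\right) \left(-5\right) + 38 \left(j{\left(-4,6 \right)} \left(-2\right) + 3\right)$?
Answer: $-357$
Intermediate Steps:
$F{\left(N,U \right)} = - U + N U$ ($F{\left(N,U \right)} = N U - U = - U + N U$)
$j{\left(G,B \right)} = 6$ ($j{\left(G,B \right)} = 5 \left(-1 + 1\right) B + 6 = 5 \cdot 0 B + 6 = 0 B + 6 = 0 + 6 = 6$)
$\left(-3 + 6\right) \left(-5\right) + 38 \left(j{\left(-4,6 \right)} \left(-2\right) + 3\right) = \left(-3 + 6\right) \left(-5\right) + 38 \left(6 \left(-2\right) + 3\right) = 3 \left(-5\right) + 38 \left(-12 + 3\right) = -15 + 38 \left(-9\right) = -15 - 342 = -357$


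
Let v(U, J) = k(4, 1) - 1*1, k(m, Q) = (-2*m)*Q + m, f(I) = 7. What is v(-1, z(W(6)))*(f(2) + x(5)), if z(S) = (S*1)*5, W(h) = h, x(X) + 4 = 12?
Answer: -75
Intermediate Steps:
x(X) = 8 (x(X) = -4 + 12 = 8)
z(S) = 5*S (z(S) = S*5 = 5*S)
k(m, Q) = m - 2*Q*m (k(m, Q) = -2*Q*m + m = m - 2*Q*m)
v(U, J) = -5 (v(U, J) = 4*(1 - 2*1) - 1*1 = 4*(1 - 2) - 1 = 4*(-1) - 1 = -4 - 1 = -5)
v(-1, z(W(6)))*(f(2) + x(5)) = -5*(7 + 8) = -5*15 = -75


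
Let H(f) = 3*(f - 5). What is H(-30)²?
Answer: 11025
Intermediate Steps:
H(f) = -15 + 3*f (H(f) = 3*(-5 + f) = -15 + 3*f)
H(-30)² = (-15 + 3*(-30))² = (-15 - 90)² = (-105)² = 11025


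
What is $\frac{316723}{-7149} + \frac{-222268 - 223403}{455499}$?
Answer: $- \frac{16383679084}{361818039} \approx -45.282$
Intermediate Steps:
$\frac{316723}{-7149} + \frac{-222268 - 223403}{455499} = 316723 \left(- \frac{1}{7149}\right) - \frac{49519}{50611} = - \frac{316723}{7149} - \frac{49519}{50611} = - \frac{16383679084}{361818039}$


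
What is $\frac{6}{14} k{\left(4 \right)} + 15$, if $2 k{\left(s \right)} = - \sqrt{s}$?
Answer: $\frac{102}{7} \approx 14.571$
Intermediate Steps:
$k{\left(s \right)} = - \frac{\sqrt{s}}{2}$ ($k{\left(s \right)} = \frac{\left(-1\right) \sqrt{s}}{2} = - \frac{\sqrt{s}}{2}$)
$\frac{6}{14} k{\left(4 \right)} + 15 = \frac{6}{14} \left(- \frac{\sqrt{4}}{2}\right) + 15 = 6 \cdot \frac{1}{14} \left(\left(- \frac{1}{2}\right) 2\right) + 15 = \frac{3}{7} \left(-1\right) + 15 = - \frac{3}{7} + 15 = \frac{102}{7}$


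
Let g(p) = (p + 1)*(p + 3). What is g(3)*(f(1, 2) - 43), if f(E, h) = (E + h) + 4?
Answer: -864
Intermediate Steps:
g(p) = (1 + p)*(3 + p)
f(E, h) = 4 + E + h
g(3)*(f(1, 2) - 43) = (3 + 3² + 4*3)*((4 + 1 + 2) - 43) = (3 + 9 + 12)*(7 - 43) = 24*(-36) = -864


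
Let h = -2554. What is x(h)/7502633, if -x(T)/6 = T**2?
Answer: -39137496/7502633 ≈ -5.2165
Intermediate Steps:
x(T) = -6*T**2
x(h)/7502633 = -6*(-2554)**2/7502633 = -6*6522916*(1/7502633) = -39137496*1/7502633 = -39137496/7502633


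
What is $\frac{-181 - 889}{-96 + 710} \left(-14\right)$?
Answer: $\frac{7490}{307} \approx 24.397$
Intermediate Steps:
$\frac{-181 - 889}{-96 + 710} \left(-14\right) = - \frac{1070}{614} \left(-14\right) = \left(-1070\right) \frac{1}{614} \left(-14\right) = \left(- \frac{535}{307}\right) \left(-14\right) = \frac{7490}{307}$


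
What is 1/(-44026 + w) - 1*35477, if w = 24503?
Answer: -692617472/19523 ≈ -35477.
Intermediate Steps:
1/(-44026 + w) - 1*35477 = 1/(-44026 + 24503) - 1*35477 = 1/(-19523) - 35477 = -1/19523 - 35477 = -692617472/19523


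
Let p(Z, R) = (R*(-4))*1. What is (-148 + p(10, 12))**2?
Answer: 38416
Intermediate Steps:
p(Z, R) = -4*R (p(Z, R) = -4*R*1 = -4*R)
(-148 + p(10, 12))**2 = (-148 - 4*12)**2 = (-148 - 48)**2 = (-196)**2 = 38416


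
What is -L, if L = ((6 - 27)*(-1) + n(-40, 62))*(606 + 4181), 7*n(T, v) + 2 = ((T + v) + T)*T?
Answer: -4140755/7 ≈ -5.9154e+5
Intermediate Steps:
n(T, v) = -2/7 + T*(v + 2*T)/7 (n(T, v) = -2/7 + (((T + v) + T)*T)/7 = -2/7 + ((v + 2*T)*T)/7 = -2/7 + (T*(v + 2*T))/7 = -2/7 + T*(v + 2*T)/7)
L = 4140755/7 (L = ((6 - 27)*(-1) + (-2/7 + (2/7)*(-40)² + (⅐)*(-40)*62))*(606 + 4181) = (-21*(-1) + (-2/7 + (2/7)*1600 - 2480/7))*4787 = (21 + (-2/7 + 3200/7 - 2480/7))*4787 = (21 + 718/7)*4787 = (865/7)*4787 = 4140755/7 ≈ 5.9154e+5)
-L = -1*4140755/7 = -4140755/7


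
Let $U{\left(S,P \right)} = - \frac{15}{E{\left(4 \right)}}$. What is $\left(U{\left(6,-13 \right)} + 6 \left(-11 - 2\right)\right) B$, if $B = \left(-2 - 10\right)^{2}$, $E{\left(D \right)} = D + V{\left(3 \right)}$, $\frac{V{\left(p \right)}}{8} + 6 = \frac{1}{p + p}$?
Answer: $- \frac{89451}{8} \approx -11181.0$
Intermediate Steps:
$V{\left(p \right)} = -48 + \frac{4}{p}$ ($V{\left(p \right)} = -48 + \frac{8}{p + p} = -48 + \frac{8}{2 p} = -48 + 8 \frac{1}{2 p} = -48 + \frac{4}{p}$)
$E{\left(D \right)} = - \frac{140}{3} + D$ ($E{\left(D \right)} = D - \left(48 - \frac{4}{3}\right) = D + \left(-48 + 4 \cdot \frac{1}{3}\right) = D + \left(-48 + \frac{4}{3}\right) = D - \frac{140}{3} = - \frac{140}{3} + D$)
$B = 144$ ($B = \left(-12\right)^{2} = 144$)
$U{\left(S,P \right)} = \frac{45}{128}$ ($U{\left(S,P \right)} = - \frac{15}{- \frac{140}{3} + 4} = - \frac{15}{- \frac{128}{3}} = \left(-15\right) \left(- \frac{3}{128}\right) = \frac{45}{128}$)
$\left(U{\left(6,-13 \right)} + 6 \left(-11 - 2\right)\right) B = \left(\frac{45}{128} + 6 \left(-11 - 2\right)\right) 144 = \left(\frac{45}{128} + 6 \left(-13\right)\right) 144 = \left(\frac{45}{128} - 78\right) 144 = \left(- \frac{9939}{128}\right) 144 = - \frac{89451}{8}$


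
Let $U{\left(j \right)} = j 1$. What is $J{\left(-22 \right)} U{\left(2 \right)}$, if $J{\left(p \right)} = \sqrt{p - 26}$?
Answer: $8 i \sqrt{3} \approx 13.856 i$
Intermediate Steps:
$J{\left(p \right)} = \sqrt{-26 + p}$
$U{\left(j \right)} = j$
$J{\left(-22 \right)} U{\left(2 \right)} = \sqrt{-26 - 22} \cdot 2 = \sqrt{-48} \cdot 2 = 4 i \sqrt{3} \cdot 2 = 8 i \sqrt{3}$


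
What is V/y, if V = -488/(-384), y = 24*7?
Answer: 61/8064 ≈ 0.0075645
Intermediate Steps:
y = 168
V = 61/48 (V = -488*(-1/384) = 61/48 ≈ 1.2708)
V/y = (61/48)/168 = (61/48)*(1/168) = 61/8064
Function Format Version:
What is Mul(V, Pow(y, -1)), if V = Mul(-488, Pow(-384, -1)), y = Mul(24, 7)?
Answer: Rational(61, 8064) ≈ 0.0075645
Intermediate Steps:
y = 168
V = Rational(61, 48) (V = Mul(-488, Rational(-1, 384)) = Rational(61, 48) ≈ 1.2708)
Mul(V, Pow(y, -1)) = Mul(Rational(61, 48), Pow(168, -1)) = Mul(Rational(61, 48), Rational(1, 168)) = Rational(61, 8064)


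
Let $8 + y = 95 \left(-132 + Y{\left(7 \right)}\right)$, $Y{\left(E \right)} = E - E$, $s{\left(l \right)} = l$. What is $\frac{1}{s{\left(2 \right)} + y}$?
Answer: $- \frac{1}{12546} \approx -7.9707 \cdot 10^{-5}$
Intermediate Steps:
$Y{\left(E \right)} = 0$
$y = -12548$ ($y = -8 + 95 \left(-132 + 0\right) = -8 + 95 \left(-132\right) = -8 - 12540 = -12548$)
$\frac{1}{s{\left(2 \right)} + y} = \frac{1}{2 - 12548} = \frac{1}{-12546} = - \frac{1}{12546}$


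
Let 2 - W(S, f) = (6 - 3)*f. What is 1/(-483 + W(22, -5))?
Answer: -1/466 ≈ -0.0021459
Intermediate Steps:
W(S, f) = 2 - 3*f (W(S, f) = 2 - (6 - 3)*f = 2 - 3*f)
1/(-483 + W(22, -5)) = 1/(-483 + (2 - 3*(-5))) = 1/(-483 + (2 + 15)) = 1/(-483 + 17) = 1/(-466) = -1/466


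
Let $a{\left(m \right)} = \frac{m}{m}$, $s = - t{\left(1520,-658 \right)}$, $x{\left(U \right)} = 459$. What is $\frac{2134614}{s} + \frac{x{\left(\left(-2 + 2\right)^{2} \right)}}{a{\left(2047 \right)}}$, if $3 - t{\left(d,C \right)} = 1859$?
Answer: $\frac{1493259}{928} \approx 1609.1$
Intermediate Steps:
$t{\left(d,C \right)} = -1856$ ($t{\left(d,C \right)} = 3 - 1859 = -1856$)
$s = 1856$ ($s = \left(-1\right) \left(-1856\right) = 1856$)
$a{\left(m \right)} = 1$
$\frac{2134614}{s} + \frac{x{\left(\left(-2 + 2\right)^{2} \right)}}{a{\left(2047 \right)}} = \frac{2134614}{1856} + \frac{459}{1} = 2134614 \cdot \frac{1}{1856} + 459 \cdot 1 = \frac{1067307}{928} + 459 = \frac{1493259}{928}$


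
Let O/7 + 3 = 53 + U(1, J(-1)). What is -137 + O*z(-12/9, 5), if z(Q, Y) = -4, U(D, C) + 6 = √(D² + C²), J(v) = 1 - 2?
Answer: -1369 - 28*√2 ≈ -1408.6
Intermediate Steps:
J(v) = -1
U(D, C) = -6 + √(C² + D²) (U(D, C) = -6 + √(D² + C²) = -6 + √(C² + D²))
O = 308 + 7*√2 (O = -21 + 7*(53 + (-6 + √((-1)² + 1²))) = -21 + 7*(53 + (-6 + √(1 + 1))) = -21 + 7*(53 + (-6 + √2)) = -21 + 7*(47 + √2) = -21 + (329 + 7*√2) = 308 + 7*√2 ≈ 317.90)
-137 + O*z(-12/9, 5) = -137 + (308 + 7*√2)*(-4) = -137 + (-1232 - 28*√2) = -1369 - 28*√2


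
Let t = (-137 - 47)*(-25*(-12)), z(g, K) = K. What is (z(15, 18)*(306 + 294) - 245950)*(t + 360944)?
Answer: -71895701600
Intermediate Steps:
t = -55200 (t = -184*300 = -55200)
(z(15, 18)*(306 + 294) - 245950)*(t + 360944) = (18*(306 + 294) - 245950)*(-55200 + 360944) = (18*600 - 245950)*305744 = (10800 - 245950)*305744 = -235150*305744 = -71895701600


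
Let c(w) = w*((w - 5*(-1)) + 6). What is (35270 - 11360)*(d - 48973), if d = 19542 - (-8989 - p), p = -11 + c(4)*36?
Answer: -437385630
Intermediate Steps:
c(w) = w*(11 + w) (c(w) = w*((w + 5) + 6) = w*((5 + w) + 6) = w*(11 + w))
p = 2149 (p = -11 + (4*(11 + 4))*36 = -11 + (4*15)*36 = -11 + 60*36 = -11 + 2160 = 2149)
d = 30680 (d = 19542 - (-8989 - 1*2149) = 19542 - (-8989 - 2149) = 19542 - 1*(-11138) = 19542 + 11138 = 30680)
(35270 - 11360)*(d - 48973) = (35270 - 11360)*(30680 - 48973) = 23910*(-18293) = -437385630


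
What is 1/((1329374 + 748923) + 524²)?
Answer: 1/2352873 ≈ 4.2501e-7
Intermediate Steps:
1/((1329374 + 748923) + 524²) = 1/(2078297 + 274576) = 1/2352873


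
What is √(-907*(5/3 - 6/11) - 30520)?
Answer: I*√34343727/33 ≈ 177.59*I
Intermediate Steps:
√(-907*(5/3 - 6/11) - 30520) = √(-907*37/33 - 30520) = √(-33559/33 - 30520) = √(-1040719/33) = I*√34343727/33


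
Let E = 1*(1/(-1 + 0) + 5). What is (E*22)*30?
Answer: 2640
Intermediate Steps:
E = 4 (E = 1*(1/(-1) + 5) = 1*(-1 + 5) = 1*4 = 4)
(E*22)*30 = (4*22)*30 = 88*30 = 2640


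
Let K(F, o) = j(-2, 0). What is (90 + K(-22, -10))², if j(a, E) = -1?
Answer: 7921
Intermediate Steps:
K(F, o) = -1
(90 + K(-22, -10))² = (90 - 1)² = 89² = 7921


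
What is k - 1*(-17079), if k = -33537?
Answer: -16458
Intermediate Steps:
k - 1*(-17079) = -33537 - 1*(-17079) = -33537 + 17079 = -16458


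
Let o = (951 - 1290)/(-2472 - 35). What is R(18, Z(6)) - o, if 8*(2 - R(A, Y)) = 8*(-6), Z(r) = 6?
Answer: 19717/2507 ≈ 7.8648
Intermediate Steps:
o = 339/2507 (o = -339/(-2507) = -339*(-1/2507) = 339/2507 ≈ 0.13522)
R(A, Y) = 8 (R(A, Y) = 2 - (-6) = 2 - ⅛*(-48) = 2 + 6 = 8)
R(18, Z(6)) - o = 8 - 1*339/2507 = 8 - 339/2507 = 19717/2507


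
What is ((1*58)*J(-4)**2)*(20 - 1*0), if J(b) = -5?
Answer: 29000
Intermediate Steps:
((1*58)*J(-4)**2)*(20 - 1*0) = ((1*58)*(-5)**2)*(20 - 1*0) = (58*25)*(20 + 0) = 1450*20 = 29000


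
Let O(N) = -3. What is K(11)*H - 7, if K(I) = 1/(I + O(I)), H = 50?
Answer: -¾ ≈ -0.75000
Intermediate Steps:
K(I) = 1/(-3 + I) (K(I) = 1/(I - 3) = 1/(-3 + I))
K(11)*H - 7 = 50/(-3 + 11) - 7 = 50/8 - 7 = (⅛)*50 - 7 = 25/4 - 7 = -¾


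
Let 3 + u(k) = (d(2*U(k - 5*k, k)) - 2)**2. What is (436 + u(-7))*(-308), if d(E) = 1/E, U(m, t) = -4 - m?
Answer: -137846093/1024 ≈ -1.3462e+5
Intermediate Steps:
d(E) = 1/E
u(k) = -3 + (-2 + 1/(-8 + 8*k))**2 (u(k) = -3 + (1/(2*(-4 - (k - 5*k))) - 2)**2 = -3 + (1/(2*(-4 - (-4)*k)) - 2)**2 = -3 + (1/(2*(-4 + 4*k)) - 2)**2 = -3 + (1/(-8 + 8*k) - 2)**2 = -3 + (-2 + 1/(-8 + 8*k))**2)
(436 + u(-7))*(-308) = (436 + (-3 + (-17 + 16*(-7))**2/(64*(-1 - 7)**2)))*(-308) = (436 + (-3 + (1/64)*(-17 - 112)**2/(-8)**2))*(-308) = (436 + (-3 + (1/64)*(1/64)*(-129)**2))*(-308) = (436 + (-3 + (1/64)*(1/64)*16641))*(-308) = (436 + (-3 + 16641/4096))*(-308) = (436 + 4353/4096)*(-308) = (1790209/4096)*(-308) = -137846093/1024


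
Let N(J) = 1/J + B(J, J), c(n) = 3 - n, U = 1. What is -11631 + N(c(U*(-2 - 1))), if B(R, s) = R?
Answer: -69749/6 ≈ -11625.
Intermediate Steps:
N(J) = J + 1/J (N(J) = 1/J + J = J + 1/J)
-11631 + N(c(U*(-2 - 1))) = -11631 + ((3 - (-2 - 1)) + 1/(3 - (-2 - 1))) = -11631 + ((3 - (-3)) + 1/(3 - (-3))) = -11631 + ((3 - 1*(-3)) + 1/(3 - 1*(-3))) = -11631 + ((3 + 3) + 1/(3 + 3)) = -11631 + (6 + 1/6) = -11631 + (6 + ⅙) = -11631 + 37/6 = -69749/6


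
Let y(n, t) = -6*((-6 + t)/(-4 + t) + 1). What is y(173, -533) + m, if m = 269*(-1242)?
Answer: -59805694/179 ≈ -3.3411e+5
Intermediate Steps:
m = -334098
y(n, t) = -6 - 6*(-6 + t)/(-4 + t) (y(n, t) = -6*((-6 + t)/(-4 + t) + 1) = -6*(1 + (-6 + t)/(-4 + t)) = -6 - 6*(-6 + t)/(-4 + t))
y(173, -533) + m = 12*(5 - 1*(-533))/(-4 - 533) - 334098 = 12*(5 + 533)/(-537) - 334098 = 12*(-1/537)*538 - 334098 = -2152/179 - 334098 = -59805694/179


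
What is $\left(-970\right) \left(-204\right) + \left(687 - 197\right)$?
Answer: $198370$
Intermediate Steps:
$\left(-970\right) \left(-204\right) + \left(687 - 197\right) = 197880 + \left(687 - 197\right) = 197880 + 490 = 198370$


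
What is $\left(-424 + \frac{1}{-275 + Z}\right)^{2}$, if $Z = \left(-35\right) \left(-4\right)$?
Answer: $\frac{3276532081}{18225} \approx 1.7978 \cdot 10^{5}$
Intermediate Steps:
$Z = 140$
$\left(-424 + \frac{1}{-275 + Z}\right)^{2} = \left(-424 + \frac{1}{-275 + 140}\right)^{2} = \left(-424 + \frac{1}{-135}\right)^{2} = \left(-424 - \frac{1}{135}\right)^{2} = \left(- \frac{57241}{135}\right)^{2} = \frac{3276532081}{18225}$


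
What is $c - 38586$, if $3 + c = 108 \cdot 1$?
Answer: $-38481$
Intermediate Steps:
$c = 105$ ($c = -3 + 108 \cdot 1 = -3 + 108 = 105$)
$c - 38586 = 105 - 38586 = -38481$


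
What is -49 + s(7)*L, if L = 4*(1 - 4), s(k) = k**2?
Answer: -637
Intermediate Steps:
L = -12 (L = 4*(-3) = -12)
-49 + s(7)*L = -49 + 7**2*(-12) = -49 + 49*(-12) = -49 - 588 = -637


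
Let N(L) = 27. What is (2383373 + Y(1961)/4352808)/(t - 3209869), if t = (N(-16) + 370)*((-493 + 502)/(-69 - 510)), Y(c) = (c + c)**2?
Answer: -500563856397331/674147568097416 ≈ -0.74251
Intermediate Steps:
Y(c) = 4*c**2 (Y(c) = (2*c)**2 = 4*c**2)
t = -1191/193 (t = (27 + 370)*((-493 + 502)/(-69 - 510)) = 397*(9/(-579)) = 397*(9*(-1/579)) = 397*(-3/193) = -1191/193 ≈ -6.1710)
(2383373 + Y(1961)/4352808)/(t - 3209869) = (2383373 + (4*1961**2)/4352808)/(-1191/193 - 3209869) = (2383373 + (4*3845521)*(1/4352808))/(-619505908/193) = (2383373 + 15382084*(1/4352808))*(-193/619505908) = (2383373 + 3845521/1088202)*(-193/619505908) = (2593595110867/1088202)*(-193/619505908) = -500563856397331/674147568097416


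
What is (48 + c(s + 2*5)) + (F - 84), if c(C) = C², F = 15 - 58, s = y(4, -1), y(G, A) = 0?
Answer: 21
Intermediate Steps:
s = 0
F = -43
(48 + c(s + 2*5)) + (F - 84) = (48 + (0 + 2*5)²) + (-43 - 84) = (48 + (0 + 10)²) - 127 = (48 + 10²) - 127 = (48 + 100) - 127 = 148 - 127 = 21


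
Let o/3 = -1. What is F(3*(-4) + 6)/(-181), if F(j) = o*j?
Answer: -18/181 ≈ -0.099447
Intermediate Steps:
o = -3 (o = 3*(-1) = -3)
F(j) = -3*j
F(3*(-4) + 6)/(-181) = -3*(3*(-4) + 6)/(-181) = -3*(-12 + 6)*(-1/181) = -3*(-6)*(-1/181) = 18*(-1/181) = -18/181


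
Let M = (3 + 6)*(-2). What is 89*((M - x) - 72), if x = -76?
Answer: -1246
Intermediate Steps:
M = -18 (M = 9*(-2) = -18)
89*((M - x) - 72) = 89*((-18 - 1*(-76)) - 72) = 89*((-18 + 76) - 72) = 89*(58 - 72) = 89*(-14) = -1246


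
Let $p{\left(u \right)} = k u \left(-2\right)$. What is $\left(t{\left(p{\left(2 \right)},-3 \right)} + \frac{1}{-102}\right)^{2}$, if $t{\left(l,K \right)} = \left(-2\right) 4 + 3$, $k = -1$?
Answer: $\frac{261121}{10404} \approx 25.098$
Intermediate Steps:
$p{\left(u \right)} = 2 u$ ($p{\left(u \right)} = - u \left(-2\right) = 2 u$)
$t{\left(l,K \right)} = -5$ ($t{\left(l,K \right)} = -8 + 3 = -5$)
$\left(t{\left(p{\left(2 \right)},-3 \right)} + \frac{1}{-102}\right)^{2} = \left(-5 + \frac{1}{-102}\right)^{2} = \left(-5 - \frac{1}{102}\right)^{2} = \left(- \frac{511}{102}\right)^{2} = \frac{261121}{10404}$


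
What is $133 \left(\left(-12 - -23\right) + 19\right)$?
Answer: $3990$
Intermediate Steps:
$133 \left(\left(-12 - -23\right) + 19\right) = 133 \left(\left(-12 + 23\right) + 19\right) = 133 \left(11 + 19\right) = 133 \cdot 30 = 3990$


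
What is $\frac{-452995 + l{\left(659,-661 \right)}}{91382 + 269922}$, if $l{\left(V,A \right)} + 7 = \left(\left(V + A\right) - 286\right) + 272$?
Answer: $- \frac{226509}{180652} \approx -1.2538$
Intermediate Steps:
$l{\left(V,A \right)} = -21 + A + V$ ($l{\left(V,A \right)} = -7 - \left(14 - A - V\right) = -7 + \left(\left(-286 + A + V\right) + 272\right) = -7 + \left(-14 + A + V\right) = -21 + A + V$)
$\frac{-452995 + l{\left(659,-661 \right)}}{91382 + 269922} = \frac{-452995 - 23}{91382 + 269922} = \frac{-452995 - 23}{361304} = \left(-453018\right) \frac{1}{361304} = - \frac{226509}{180652}$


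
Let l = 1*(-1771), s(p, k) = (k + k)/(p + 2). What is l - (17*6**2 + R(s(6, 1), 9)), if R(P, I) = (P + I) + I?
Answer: -9605/4 ≈ -2401.3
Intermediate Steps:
s(p, k) = 2*k/(2 + p) (s(p, k) = (2*k)/(2 + p) = 2*k/(2 + p))
R(P, I) = P + 2*I (R(P, I) = (I + P) + I = P + 2*I)
l = -1771
l - (17*6**2 + R(s(6, 1), 9)) = -1771 - (17*6**2 + (2*1/(2 + 6) + 2*9)) = -1771 - (17*36 + (2*1/8 + 18)) = -1771 - (612 + (2*1*(1/8) + 18)) = -1771 - (612 + (1/4 + 18)) = -1771 - (612 + 73/4) = -1771 - 1*2521/4 = -1771 - 2521/4 = -9605/4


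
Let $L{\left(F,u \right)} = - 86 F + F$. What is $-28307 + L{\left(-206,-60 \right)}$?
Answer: $-10797$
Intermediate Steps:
$L{\left(F,u \right)} = - 85 F$
$-28307 + L{\left(-206,-60 \right)} = -28307 - -17510 = -28307 + 17510 = -10797$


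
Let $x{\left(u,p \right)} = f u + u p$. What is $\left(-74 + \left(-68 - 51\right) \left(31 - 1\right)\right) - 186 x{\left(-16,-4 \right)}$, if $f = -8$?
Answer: $-39356$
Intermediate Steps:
$x{\left(u,p \right)} = - 8 u + p u$ ($x{\left(u,p \right)} = - 8 u + u p = - 8 u + p u$)
$\left(-74 + \left(-68 - 51\right) \left(31 - 1\right)\right) - 186 x{\left(-16,-4 \right)} = \left(-74 + \left(-68 - 51\right) \left(31 - 1\right)\right) - 186 \left(- 16 \left(-8 - 4\right)\right) = \left(-74 - 3570\right) - 186 \left(\left(-16\right) \left(-12\right)\right) = \left(-74 - 3570\right) - 35712 = -3644 - 35712 = -39356$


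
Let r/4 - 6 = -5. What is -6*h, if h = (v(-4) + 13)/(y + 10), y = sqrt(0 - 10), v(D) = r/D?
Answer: -72/11 + 36*I*sqrt(10)/55 ≈ -6.5455 + 2.0699*I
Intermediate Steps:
r = 4 (r = 24 + 4*(-5) = 24 - 20 = 4)
v(D) = 4/D
y = I*sqrt(10) (y = sqrt(-10) = I*sqrt(10) ≈ 3.1623*I)
h = 12/(10 + I*sqrt(10)) (h = (4/(-4) + 13)/(I*sqrt(10) + 10) = (4*(-1/4) + 13)/(10 + I*sqrt(10)) = (-1 + 13)/(10 + I*sqrt(10)) = 12/(10 + I*sqrt(10)) ≈ 1.0909 - 0.34498*I)
-6*h = -6*(12/11 - 6*I*sqrt(10)/55) = -72/11 + 36*I*sqrt(10)/55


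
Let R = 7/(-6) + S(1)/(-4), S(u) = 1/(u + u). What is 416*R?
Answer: -1612/3 ≈ -537.33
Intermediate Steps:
S(u) = 1/(2*u)
R = -31/24 (R = 7/(-6) + ((½)/1)/(-4) = 7*(-⅙) + ((½)*1)*(-¼) = -7/6 + (½)*(-¼) = -7/6 - ⅛ = -31/24 ≈ -1.2917)
416*R = 416*(-31/24) = -1612/3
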